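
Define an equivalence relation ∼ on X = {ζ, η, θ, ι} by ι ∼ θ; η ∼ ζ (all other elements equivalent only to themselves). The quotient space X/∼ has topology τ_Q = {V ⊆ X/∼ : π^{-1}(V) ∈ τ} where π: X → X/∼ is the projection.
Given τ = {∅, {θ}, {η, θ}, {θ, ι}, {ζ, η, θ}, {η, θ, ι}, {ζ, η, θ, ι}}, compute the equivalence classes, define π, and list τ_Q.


X/∼ = {[ζ=η], [θ=ι]}; |τ_Q| = 3.

Equivalence classes: [ζ=η], [θ=ι].
Quotient map π: X → X/∼ sends ζ ↦ [ζ=η], η ↦ [ζ=η], θ ↦ [θ=ι], ι ↦ [θ=ι].
For each subset V ⊆ X/∼, compute π^{-1}(V) ⊆ X and check whether π^{-1}(V) ∈ τ. V is open in τ_Q iff π^{-1}(V) ∈ τ.
  V = {}: π^{-1}(V) = ∅ ∈ τ ✓.
  V = {[ζ=η]}: π^{-1}(V) = {ζ, η} ∉ τ ✗.
  V = {[θ=ι]}: π^{-1}(V) = {θ, ι} ∈ τ ✓.
  V = {[ζ=η], [θ=ι]}: π^{-1}(V) = {ζ, η, θ, ι} ∈ τ ✓.
Open sets in the quotient: τ_Q = {{}, {[θ=ι]}, {[ζ=η], [θ=ι]}} (3 elements).


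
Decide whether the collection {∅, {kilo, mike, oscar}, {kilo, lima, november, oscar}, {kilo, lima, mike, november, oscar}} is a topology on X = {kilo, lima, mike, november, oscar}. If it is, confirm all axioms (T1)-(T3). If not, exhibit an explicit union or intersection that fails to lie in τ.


τ is NOT a topology on X.

Axiom (T1): ∅ ∈ τ? Yes; X ∈ τ? Yes.
Axiom (T2/T3): check pairwise unions and intersections of members of τ.
Counterexample for (T3): {kilo, mike, oscar} ∩ {kilo, lima, november, oscar} = {kilo, oscar} ∉ τ. Therefore τ is NOT a topology.


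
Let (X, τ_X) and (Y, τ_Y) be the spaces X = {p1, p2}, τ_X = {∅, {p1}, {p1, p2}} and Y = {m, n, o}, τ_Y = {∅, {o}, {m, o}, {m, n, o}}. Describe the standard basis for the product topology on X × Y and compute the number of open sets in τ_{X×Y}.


Basis B = {∅ × ∅, {p1} × {o}, {p1} × {m, o}, {p1, p2} × {o}, {p1} × {m, n, o}, {p1, p2} × {m, o}, {p1, p2} × {m, n, o}}; |τ_{X×Y}| = 10.

Enumerate products U × V with U ∈ τ_X, V ∈ τ_Y (deduplicated):
  ∅ × ∅ = {} (∅)
  {p1} × {o} = {(p1,o)}
  {p1} × {m, o} = {(p1,m), (p1,o)}
  {p1, p2} × {o} = {(p1,o), (p2,o)}
  {p1} × {m, n, o} = {(p1,m), (p1,n), (p1,o)}
  {p1, p2} × {m, o} = {(p1,m), (p1,o), (p2,m), (p2,o)}
  {p1, p2} × {m, n, o} = {(p1,m), (p1,n), (p1,o), (p2,m), (p2,n), (p2,o)}
These 7 distinct sets form the basis B.
Close under arbitrary unions to get τ_{X×Y}; counting gives |τ_{X×Y}| = 10.


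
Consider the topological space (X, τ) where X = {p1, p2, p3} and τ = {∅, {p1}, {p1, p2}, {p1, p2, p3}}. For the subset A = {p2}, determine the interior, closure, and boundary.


int(A) = ∅, cl(A) = {p2, p3}, ∂A = {p2, p3}.

Closed sets in (X, τ) are complements of opens:
  closed(X, τ) = {∅, {p3}, {p2, p3}, {p1, p2, p3}}.
int(A) = ⋃ {U ∈ τ : U ⊆ A}. Opens contained in A: ∅.
Taking the union of these: int(A) = ∅.
cl(A) = ⋂ {C closed : A ⊆ C}. Closed sets containing A: {p2, p3}, {p1, p2, p3}.
Intersecting these: cl(A) = {p2, p3}.
∂A = cl(A) ∖ int(A) = {p2, p3} ∖ ∅ = {p2, p3}.


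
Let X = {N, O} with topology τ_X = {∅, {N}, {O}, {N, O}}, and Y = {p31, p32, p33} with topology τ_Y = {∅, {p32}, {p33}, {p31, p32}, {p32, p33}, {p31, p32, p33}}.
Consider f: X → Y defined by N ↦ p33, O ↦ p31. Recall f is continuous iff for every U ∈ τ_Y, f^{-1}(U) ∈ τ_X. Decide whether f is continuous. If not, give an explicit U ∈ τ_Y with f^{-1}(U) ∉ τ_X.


f IS continuous.

Compute f^{-1}(U) for each U ∈ τ_Y:
  U = ∅: f^{-1}(U) = ∅ ∈ τ_X ✓.
  U = {p32}: f^{-1}(U) = ∅ ∈ τ_X ✓.
  U = {p33}: f^{-1}(U) = {N} ∈ τ_X ✓.
  U = {p31, p32}: f^{-1}(U) = {O} ∈ τ_X ✓.
  U = {p32, p33}: f^{-1}(U) = {N} ∈ τ_X ✓.
  U = {p31, p32, p33}: f^{-1}(U) = {N, O} ∈ τ_X ✓.
Every preimage lies in τ_X, so f IS continuous.


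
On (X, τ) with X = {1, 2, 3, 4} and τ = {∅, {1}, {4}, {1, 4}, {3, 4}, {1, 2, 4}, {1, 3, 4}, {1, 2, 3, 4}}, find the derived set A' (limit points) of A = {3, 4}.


A' = {2, 3}

For each x ∈ X, list the open sets U ∈ τ with x ∈ U, then check whether U ∩ (A ∖ {x}) ≠ ∅ for every such U.
  x = 1: open {1} ∋ x has {1} ∩ (A ∖ {1}) = ∅, so x is NOT a limit point.
  x = 2: opens ∋ x are {1, 2, 4}, {1, 2, 3, 4}; each meets A ∖ {2}, so x IS a limit point.
  x = 3: opens ∋ x are {3, 4}, {1, 3, 4}, {1, 2, 3, 4}; each meets A ∖ {3}, so x IS a limit point.
  x = 4: open {4} ∋ x has {4} ∩ (A ∖ {4}) = ∅, so x is NOT a limit point.
Collecting: A' = {2, 3}.


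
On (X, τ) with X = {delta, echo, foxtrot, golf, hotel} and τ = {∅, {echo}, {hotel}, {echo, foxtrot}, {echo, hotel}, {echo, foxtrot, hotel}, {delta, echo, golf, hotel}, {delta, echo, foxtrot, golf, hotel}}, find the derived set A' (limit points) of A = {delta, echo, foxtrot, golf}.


A' = {delta, foxtrot, golf}

For each x ∈ X, list the open sets U ∈ τ with x ∈ U, then check whether U ∩ (A ∖ {x}) ≠ ∅ for every such U.
  x = delta: opens ∋ x are {delta, echo, golf, hotel}, {delta, echo, foxtrot, golf, hotel}; each meets A ∖ {delta}, so x IS a limit point.
  x = echo: open {echo} ∋ x has {echo} ∩ (A ∖ {echo}) = ∅, so x is NOT a limit point.
  x = foxtrot: opens ∋ x are {echo, foxtrot}, {echo, foxtrot, hotel}, {delta, echo, foxtrot, golf, hotel}; each meets A ∖ {foxtrot}, so x IS a limit point.
  x = golf: opens ∋ x are {delta, echo, golf, hotel}, {delta, echo, foxtrot, golf, hotel}; each meets A ∖ {golf}, so x IS a limit point.
  x = hotel: open {hotel} ∋ x has {hotel} ∩ (A ∖ {hotel}) = ∅, so x is NOT a limit point.
Collecting: A' = {delta, foxtrot, golf}.


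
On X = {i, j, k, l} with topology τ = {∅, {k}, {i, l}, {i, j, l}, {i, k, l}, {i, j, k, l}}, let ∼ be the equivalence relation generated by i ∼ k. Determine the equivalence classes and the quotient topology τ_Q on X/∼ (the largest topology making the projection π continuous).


X/∼ = {[i=k], [j], [l]}; |τ_Q| = 3.

Equivalence classes: [i=k], [j], [l].
Quotient map π: X → X/∼ sends i ↦ [i=k], j ↦ [j], k ↦ [i=k], l ↦ [l].
For each subset V ⊆ X/∼, compute π^{-1}(V) ⊆ X and check whether π^{-1}(V) ∈ τ. V is open in τ_Q iff π^{-1}(V) ∈ τ.
  V = {}: π^{-1}(V) = ∅ ∈ τ ✓.
  V = {[i=k]}: π^{-1}(V) = {i, k} ∉ τ ✗.
  V = {[j]}: π^{-1}(V) = {j} ∉ τ ✗.
  V = {[i=k], [j]}: π^{-1}(V) = {i, j, k} ∉ τ ✗.
  V = {[l]}: π^{-1}(V) = {l} ∉ τ ✗.
  V = {[i=k], [l]}: π^{-1}(V) = {i, k, l} ∈ τ ✓.
  V = {[j], [l]}: π^{-1}(V) = {j, l} ∉ τ ✗.
  V = {[i=k], [j], [l]}: π^{-1}(V) = {i, j, k, l} ∈ τ ✓.
Open sets in the quotient: τ_Q = {{}, {[i=k], [l]}, {[i=k], [j], [l]}} (3 elements).


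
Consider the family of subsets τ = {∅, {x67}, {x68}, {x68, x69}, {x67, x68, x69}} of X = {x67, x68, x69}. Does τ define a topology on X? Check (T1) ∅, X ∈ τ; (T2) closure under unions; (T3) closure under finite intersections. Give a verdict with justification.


τ is NOT a topology on X.

Axiom (T1): ∅ ∈ τ? Yes; X ∈ τ? Yes.
Axiom (T2/T3): check pairwise unions and intersections of members of τ.
Counterexample for (T2): {x67} ∪ {x68} = {x67, x68} ∉ τ. Therefore τ is NOT a topology.


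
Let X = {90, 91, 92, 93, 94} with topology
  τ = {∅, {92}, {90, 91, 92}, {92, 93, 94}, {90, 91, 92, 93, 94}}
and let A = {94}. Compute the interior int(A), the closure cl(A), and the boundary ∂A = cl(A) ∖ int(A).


int(A) = ∅, cl(A) = {93, 94}, ∂A = {93, 94}.

Closed sets in (X, τ) are complements of opens:
  closed(X, τ) = {∅, {90, 91}, {93, 94}, {90, 91, 93, 94}, {90, 91, 92, 93, 94}}.
int(A) = ⋃ {U ∈ τ : U ⊆ A}. Opens contained in A: ∅.
Taking the union of these: int(A) = ∅.
cl(A) = ⋂ {C closed : A ⊆ C}. Closed sets containing A: {93, 94}, {90, 91, 93, 94}, {90, 91, 92, 93, 94}.
Intersecting these: cl(A) = {93, 94}.
∂A = cl(A) ∖ int(A) = {93, 94} ∖ ∅ = {93, 94}.


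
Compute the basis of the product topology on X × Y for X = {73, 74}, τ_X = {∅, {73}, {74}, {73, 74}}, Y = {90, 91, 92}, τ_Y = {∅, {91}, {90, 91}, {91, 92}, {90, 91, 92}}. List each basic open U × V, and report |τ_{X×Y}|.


Basis B = {∅ × ∅, {73} × {91}, {74} × {91}, {73} × {90, 91}, {73} × {91, 92}, {73, 74} × {91}, {74} × {90, 91}, {74} × {91, 92}, {73} × {90, 91, 92}, {74} × {90, 91, 92}, {73, 74} × {90, 91}, {73, 74} × {91, 92}, {73, 74} × {90, 91, 92}}; |τ_{X×Y}| = 25.

Enumerate products U × V with U ∈ τ_X, V ∈ τ_Y (deduplicated):
  ∅ × ∅ = {} (∅)
  {73} × {91} = {(73,91)}
  {74} × {91} = {(74,91)}
  {73} × {90, 91} = {(73,90), (73,91)}
  {73} × {91, 92} = {(73,91), (73,92)}
  {73, 74} × {91} = {(73,91), (74,91)}
  {74} × {90, 91} = {(74,90), (74,91)}
  {74} × {91, 92} = {(74,91), (74,92)}
  {73} × {90, 91, 92} = {(73,90), (73,91), (73,92)}
  {74} × {90, 91, 92} = {(74,90), (74,91), (74,92)}
  {73, 74} × {90, 91} = {(73,90), (73,91), (74,90), (74,91)}
  {73, 74} × {91, 92} = {(73,91), (73,92), (74,91), (74,92)}
  {73, 74} × {90, 91, 92} = {(73,90), (73,91), (73,92), (74,90), (74,91), (74,92)}
These 13 distinct sets form the basis B.
Close under arbitrary unions to get τ_{X×Y}; counting gives |τ_{X×Y}| = 25.


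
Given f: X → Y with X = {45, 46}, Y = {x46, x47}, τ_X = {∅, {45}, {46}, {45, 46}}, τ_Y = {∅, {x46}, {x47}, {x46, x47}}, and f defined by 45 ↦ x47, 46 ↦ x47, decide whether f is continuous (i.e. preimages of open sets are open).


f IS continuous.

Compute f^{-1}(U) for each U ∈ τ_Y:
  U = ∅: f^{-1}(U) = ∅ ∈ τ_X ✓.
  U = {x46}: f^{-1}(U) = ∅ ∈ τ_X ✓.
  U = {x47}: f^{-1}(U) = {45, 46} ∈ τ_X ✓.
  U = {x46, x47}: f^{-1}(U) = {45, 46} ∈ τ_X ✓.
Every preimage lies in τ_X, so f IS continuous.


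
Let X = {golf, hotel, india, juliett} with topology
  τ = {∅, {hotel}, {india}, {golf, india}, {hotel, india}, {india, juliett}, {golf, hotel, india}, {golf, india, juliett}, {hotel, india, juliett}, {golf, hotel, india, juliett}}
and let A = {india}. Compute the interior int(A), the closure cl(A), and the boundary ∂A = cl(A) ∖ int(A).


int(A) = {india}, cl(A) = {golf, india, juliett}, ∂A = {golf, juliett}.

Closed sets in (X, τ) are complements of opens:
  closed(X, τ) = {∅, {golf}, {hotel}, {juliett}, {golf, hotel}, {golf, juliett}, {hotel, juliett}, {golf, hotel, juliett}, {golf, india, juliett}, {golf, hotel, india, juliett}}.
int(A) = ⋃ {U ∈ τ : U ⊆ A}. Opens contained in A: ∅, {india}.
Taking the union of these: int(A) = {india}.
cl(A) = ⋂ {C closed : A ⊆ C}. Closed sets containing A: {golf, india, juliett}, {golf, hotel, india, juliett}.
Intersecting these: cl(A) = {golf, india, juliett}.
∂A = cl(A) ∖ int(A) = {golf, india, juliett} ∖ {india} = {golf, juliett}.


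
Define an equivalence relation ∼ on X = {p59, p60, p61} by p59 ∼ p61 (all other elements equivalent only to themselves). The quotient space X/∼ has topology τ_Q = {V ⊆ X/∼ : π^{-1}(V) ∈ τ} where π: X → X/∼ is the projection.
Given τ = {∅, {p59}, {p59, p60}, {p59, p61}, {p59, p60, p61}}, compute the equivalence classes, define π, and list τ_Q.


X/∼ = {[p59=p61], [p60]}; |τ_Q| = 3.

Equivalence classes: [p59=p61], [p60].
Quotient map π: X → X/∼ sends p59 ↦ [p59=p61], p60 ↦ [p60], p61 ↦ [p59=p61].
For each subset V ⊆ X/∼, compute π^{-1}(V) ⊆ X and check whether π^{-1}(V) ∈ τ. V is open in τ_Q iff π^{-1}(V) ∈ τ.
  V = {}: π^{-1}(V) = ∅ ∈ τ ✓.
  V = {[p59=p61]}: π^{-1}(V) = {p59, p61} ∈ τ ✓.
  V = {[p60]}: π^{-1}(V) = {p60} ∉ τ ✗.
  V = {[p59=p61], [p60]}: π^{-1}(V) = {p59, p60, p61} ∈ τ ✓.
Open sets in the quotient: τ_Q = {{}, {[p59=p61]}, {[p59=p61], [p60]}} (3 elements).


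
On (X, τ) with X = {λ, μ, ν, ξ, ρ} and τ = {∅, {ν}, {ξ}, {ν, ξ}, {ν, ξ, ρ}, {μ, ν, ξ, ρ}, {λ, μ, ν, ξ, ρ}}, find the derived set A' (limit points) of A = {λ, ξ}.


A' = {λ, μ, ρ}

For each x ∈ X, list the open sets U ∈ τ with x ∈ U, then check whether U ∩ (A ∖ {x}) ≠ ∅ for every such U.
  x = λ: opens ∋ x are {λ, μ, ν, ξ, ρ}; each meets A ∖ {λ}, so x IS a limit point.
  x = μ: opens ∋ x are {μ, ν, ξ, ρ}, {λ, μ, ν, ξ, ρ}; each meets A ∖ {μ}, so x IS a limit point.
  x = ν: open {ν} ∋ x has {ν} ∩ (A ∖ {ν}) = ∅, so x is NOT a limit point.
  x = ξ: open {ξ} ∋ x has {ξ} ∩ (A ∖ {ξ}) = ∅, so x is NOT a limit point.
  x = ρ: opens ∋ x are {ν, ξ, ρ}, {μ, ν, ξ, ρ}, {λ, μ, ν, ξ, ρ}; each meets A ∖ {ρ}, so x IS a limit point.
Collecting: A' = {λ, μ, ρ}.


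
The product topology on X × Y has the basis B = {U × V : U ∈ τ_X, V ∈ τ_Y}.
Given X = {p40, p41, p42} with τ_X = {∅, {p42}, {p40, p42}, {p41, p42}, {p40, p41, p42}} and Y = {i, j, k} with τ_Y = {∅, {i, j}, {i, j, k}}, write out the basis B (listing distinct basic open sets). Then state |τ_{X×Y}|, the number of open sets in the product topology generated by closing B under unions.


Basis B = {∅ × ∅, {p42} × {i, j}, {p42} × {i, j, k}, {p40, p42} × {i, j}, {p41, p42} × {i, j}, {p40, p42} × {i, j, k}, {p40, p41, p42} × {i, j}, {p41, p42} × {i, j, k}, {p40, p41, p42} × {i, j, k}}; |τ_{X×Y}| = 14.

Enumerate products U × V with U ∈ τ_X, V ∈ τ_Y (deduplicated):
  ∅ × ∅ = {} (∅)
  {p42} × {i, j} = {(p42,i), (p42,j)}
  {p42} × {i, j, k} = {(p42,i), (p42,j), (p42,k)}
  {p40, p42} × {i, j} = {(p40,i), (p40,j), (p42,i), (p42,j)}
  {p41, p42} × {i, j} = {(p41,i), (p41,j), (p42,i), (p42,j)}
  {p40, p42} × {i, j, k} = {(p40,i), (p40,j), (p40,k), (p42,i), (p42,j), (p42,k)}
  {p40, p41, p42} × {i, j} = {(p40,i), (p40,j), (p41,i), (p41,j), (p42,i), (p42,j)}
  {p41, p42} × {i, j, k} = {(p41,i), (p41,j), (p41,k), (p42,i), (p42,j), (p42,k)}
  {p40, p41, p42} × {i, j, k} = {(p40,i), (p40,j), (p40,k), (p41,i), (p41,j), (p41,k), (p42,i), (p42,j), (p42,k)}
These 9 distinct sets form the basis B.
Close under arbitrary unions to get τ_{X×Y}; counting gives |τ_{X×Y}| = 14.


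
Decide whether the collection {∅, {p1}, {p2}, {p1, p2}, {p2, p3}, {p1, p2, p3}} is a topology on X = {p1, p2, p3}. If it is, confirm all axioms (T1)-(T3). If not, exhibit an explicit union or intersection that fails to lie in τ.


τ IS a topology on X.

Axiom (T1): ∅ ∈ τ? Yes; X ∈ τ? Yes.
Axiom (T2/T3): check pairwise unions and intersections of members of τ.
All pairwise intersections and unions checked — each lies in τ. Therefore τ satisfies (T1), (T2), (T3): it IS a topology on X.


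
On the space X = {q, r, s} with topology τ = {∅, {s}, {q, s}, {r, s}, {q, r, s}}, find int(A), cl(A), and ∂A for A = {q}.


int(A) = ∅, cl(A) = {q}, ∂A = {q}.

Closed sets in (X, τ) are complements of opens:
  closed(X, τ) = {∅, {q}, {r}, {q, r}, {q, r, s}}.
int(A) = ⋃ {U ∈ τ : U ⊆ A}. Opens contained in A: ∅.
Taking the union of these: int(A) = ∅.
cl(A) = ⋂ {C closed : A ⊆ C}. Closed sets containing A: {q}, {q, r}, {q, r, s}.
Intersecting these: cl(A) = {q}.
∂A = cl(A) ∖ int(A) = {q} ∖ ∅ = {q}.


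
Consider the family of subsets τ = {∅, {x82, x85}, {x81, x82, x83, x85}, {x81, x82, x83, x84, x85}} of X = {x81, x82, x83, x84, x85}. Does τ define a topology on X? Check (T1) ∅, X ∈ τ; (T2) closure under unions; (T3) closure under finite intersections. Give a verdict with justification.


τ IS a topology on X.

Axiom (T1): ∅ ∈ τ? Yes; X ∈ τ? Yes.
Axiom (T2/T3): check pairwise unions and intersections of members of τ.
All pairwise intersections and unions checked — each lies in τ. Therefore τ satisfies (T1), (T2), (T3): it IS a topology on X.


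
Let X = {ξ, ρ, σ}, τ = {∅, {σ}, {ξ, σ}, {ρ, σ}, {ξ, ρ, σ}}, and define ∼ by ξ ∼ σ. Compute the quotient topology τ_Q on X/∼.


X/∼ = {[ξ=σ], [ρ]}; |τ_Q| = 3.

Equivalence classes: [ξ=σ], [ρ].
Quotient map π: X → X/∼ sends ξ ↦ [ξ=σ], ρ ↦ [ρ], σ ↦ [ξ=σ].
For each subset V ⊆ X/∼, compute π^{-1}(V) ⊆ X and check whether π^{-1}(V) ∈ τ. V is open in τ_Q iff π^{-1}(V) ∈ τ.
  V = {}: π^{-1}(V) = ∅ ∈ τ ✓.
  V = {[ξ=σ]}: π^{-1}(V) = {ξ, σ} ∈ τ ✓.
  V = {[ρ]}: π^{-1}(V) = {ρ} ∉ τ ✗.
  V = {[ξ=σ], [ρ]}: π^{-1}(V) = {ξ, ρ, σ} ∈ τ ✓.
Open sets in the quotient: τ_Q = {{}, {[ξ=σ]}, {[ξ=σ], [ρ]}} (3 elements).


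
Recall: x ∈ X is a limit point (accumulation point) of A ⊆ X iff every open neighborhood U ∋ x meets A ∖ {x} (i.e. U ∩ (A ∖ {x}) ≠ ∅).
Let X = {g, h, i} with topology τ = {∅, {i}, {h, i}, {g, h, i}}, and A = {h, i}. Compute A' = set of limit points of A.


A' = {g, h}

For each x ∈ X, list the open sets U ∈ τ with x ∈ U, then check whether U ∩ (A ∖ {x}) ≠ ∅ for every such U.
  x = g: opens ∋ x are {g, h, i}; each meets A ∖ {g}, so x IS a limit point.
  x = h: opens ∋ x are {h, i}, {g, h, i}; each meets A ∖ {h}, so x IS a limit point.
  x = i: open {i} ∋ x has {i} ∩ (A ∖ {i}) = ∅, so x is NOT a limit point.
Collecting: A' = {g, h}.


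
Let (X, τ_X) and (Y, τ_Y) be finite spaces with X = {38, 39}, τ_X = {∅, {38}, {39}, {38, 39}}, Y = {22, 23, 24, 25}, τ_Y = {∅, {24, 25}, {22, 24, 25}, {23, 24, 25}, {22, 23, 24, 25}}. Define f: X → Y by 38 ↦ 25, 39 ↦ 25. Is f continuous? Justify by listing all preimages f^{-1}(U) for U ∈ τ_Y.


f IS continuous.

Compute f^{-1}(U) for each U ∈ τ_Y:
  U = ∅: f^{-1}(U) = ∅ ∈ τ_X ✓.
  U = {24, 25}: f^{-1}(U) = {38, 39} ∈ τ_X ✓.
  U = {22, 24, 25}: f^{-1}(U) = {38, 39} ∈ τ_X ✓.
  U = {23, 24, 25}: f^{-1}(U) = {38, 39} ∈ τ_X ✓.
  U = {22, 23, 24, 25}: f^{-1}(U) = {38, 39} ∈ τ_X ✓.
Every preimage lies in τ_X, so f IS continuous.


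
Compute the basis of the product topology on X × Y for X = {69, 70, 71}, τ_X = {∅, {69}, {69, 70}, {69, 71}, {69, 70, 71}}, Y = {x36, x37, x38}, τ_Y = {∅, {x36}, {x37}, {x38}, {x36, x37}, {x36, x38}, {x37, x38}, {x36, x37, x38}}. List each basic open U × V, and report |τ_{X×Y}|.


Basis B = {∅ × ∅, {69} × {x36}, {69} × {x37}, {69} × {x38}, {69} × {x36, x37}, {69} × {x36, x38}, {69, 70} × {x36}, {69, 71} × {x36}, {69} × {x37, x38}, {69, 70} × {x37}, {69, 71} × {x37}, {69, 70} × {x38}, {69, 71} × {x38}, {69} × {x36, x37, x38}, {69, 70, 71} × {x36}, {69, 70, 71} × {x37}, {69, 70, 71} × {x38}, {69, 70} × {x36, x37}, {69, 71} × {x36, x37}, {69, 70} × {x36, x38}, {69, 71} × {x36, x38}, {69, 70} × {x37, x38}, {69, 71} × {x37, x38}, {69, 70} × {x36, x37, x38}, {69, 71} × {x36, x37, x38}, {69, 70, 71} × {x36, x37}, {69, 70, 71} × {x36, x38}, {69, 70, 71} × {x37, x38}, {69, 70, 71} × {x36, x37, x38}}; |τ_{X×Y}| = 125.

Enumerate products U × V with U ∈ τ_X, V ∈ τ_Y (deduplicated):
  ∅ × ∅ = {} (∅)
  {69} × {x36} = {(69,x36)}
  {69} × {x37} = {(69,x37)}
  {69} × {x38} = {(69,x38)}
  {69} × {x36, x37} = {(69,x36), (69,x37)}
  {69} × {x36, x38} = {(69,x36), (69,x38)}
  {69, 70} × {x36} = {(69,x36), (70,x36)}
  {69, 71} × {x36} = {(69,x36), (71,x36)}
  {69} × {x37, x38} = {(69,x37), (69,x38)}
  {69, 70} × {x37} = {(69,x37), (70,x37)}
  {69, 71} × {x37} = {(69,x37), (71,x37)}
  {69, 70} × {x38} = {(69,x38), (70,x38)}
  {69, 71} × {x38} = {(69,x38), (71,x38)}
  {69} × {x36, x37, x38} = {(69,x36), (69,x37), (69,x38)}
  {69, 70, 71} × {x36} = {(69,x36), (70,x36), (71,x36)}
  {69, 70, 71} × {x37} = {(69,x37), (70,x37), (71,x37)}
  {69, 70, 71} × {x38} = {(69,x38), (70,x38), (71,x38)}
  {69, 70} × {x36, x37} = {(69,x36), (69,x37), (70,x36), (70,x37)}
  {69, 71} × {x36, x37} = {(69,x36), (69,x37), (71,x36), (71,x37)}
  {69, 70} × {x36, x38} = {(69,x36), (69,x38), (70,x36), (70,x38)}
  {69, 71} × {x36, x38} = {(69,x36), (69,x38), (71,x36), (71,x38)}
  {69, 70} × {x37, x38} = {(69,x37), (69,x38), (70,x37), (70,x38)}
  {69, 71} × {x37, x38} = {(69,x37), (69,x38), (71,x37), (71,x38)}
  {69, 70} × {x36, x37, x38} = {(69,x36), (69,x37), (69,x38), (70,x36), (70,x37), (70,x38)}
  {69, 71} × {x36, x37, x38} = {(69,x36), (69,x37), (69,x38), (71,x36), (71,x37), (71,x38)}
  {69, 70, 71} × {x36, x37} = {(69,x36), (69,x37), (70,x36), (70,x37), (71,x36), (71,x37)}
  {69, 70, 71} × {x36, x38} = {(69,x36), (69,x38), (70,x36), (70,x38), (71,x36), (71,x38)}
  {69, 70, 71} × {x37, x38} = {(69,x37), (69,x38), (70,x37), (70,x38), (71,x37), (71,x38)}
  {69, 70, 71} × {x36, x37, x38} = {(69,x36), (69,x37), (69,x38), (70,x36), (70,x37), (70,x38), (71,x36), (71,x37), (71,x38)}
These 29 distinct sets form the basis B.
Close under arbitrary unions to get τ_{X×Y}; counting gives |τ_{X×Y}| = 125.


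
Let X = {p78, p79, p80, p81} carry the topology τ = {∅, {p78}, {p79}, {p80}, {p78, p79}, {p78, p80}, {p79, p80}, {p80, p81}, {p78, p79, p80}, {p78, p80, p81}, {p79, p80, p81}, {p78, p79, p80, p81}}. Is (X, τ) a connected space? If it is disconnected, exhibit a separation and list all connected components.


(X, τ) is disconnected; components = [{p78}, {p79}, {p80, p81}].

Find clopen sets (U ∈ τ with X ∖ U ∈ τ):
  U = ∅, X ∖ U = {p78, p79, p80, p81} — both open, so U is clopen.
  U = {p78}, X ∖ U = {p79, p80, p81} — both open, so U is clopen.
  U = {p79}, X ∖ U = {p78, p80, p81} — both open, so U is clopen.
  U = {p78, p79}, X ∖ U = {p80, p81} — both open, so U is clopen.
  U = {p80, p81}, X ∖ U = {p78, p79} — both open, so U is clopen.
  U = {p78, p80, p81}, X ∖ U = {p79} — both open, so U is clopen.
  U = {p79, p80, p81}, X ∖ U = {p78} — both open, so U is clopen.
  U = {p78, p79, p80, p81}, X ∖ U = ∅ — both open, so U is clopen.
Nontrivial clopen(s) exist: e.g. {p78}. So (X, τ) is disconnected.
Compute connected components by grouping points that agree on all clopens:
  component: {p78}
  component: {p79}
  component: {p80, p81}


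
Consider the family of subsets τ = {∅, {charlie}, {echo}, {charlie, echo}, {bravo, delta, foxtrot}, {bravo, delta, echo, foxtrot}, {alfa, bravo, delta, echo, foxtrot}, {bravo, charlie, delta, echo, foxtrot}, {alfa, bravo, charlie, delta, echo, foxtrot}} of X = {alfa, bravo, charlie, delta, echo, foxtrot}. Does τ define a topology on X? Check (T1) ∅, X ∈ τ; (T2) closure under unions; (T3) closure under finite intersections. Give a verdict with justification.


τ is NOT a topology on X.

Axiom (T1): ∅ ∈ τ? Yes; X ∈ τ? Yes.
Axiom (T2/T3): check pairwise unions and intersections of members of τ.
Counterexample for (T2): {charlie} ∪ {bravo, delta, foxtrot} = {bravo, charlie, delta, foxtrot} ∉ τ. Therefore τ is NOT a topology.


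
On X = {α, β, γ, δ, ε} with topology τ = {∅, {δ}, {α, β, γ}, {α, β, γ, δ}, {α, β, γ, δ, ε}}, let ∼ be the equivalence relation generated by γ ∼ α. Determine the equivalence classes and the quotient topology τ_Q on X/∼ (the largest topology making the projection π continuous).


X/∼ = {[α=γ], [β], [δ], [ε]}; |τ_Q| = 5.

Equivalence classes: [α=γ], [β], [δ], [ε].
Quotient map π: X → X/∼ sends α ↦ [α=γ], β ↦ [β], γ ↦ [α=γ], δ ↦ [δ], ε ↦ [ε].
For each subset V ⊆ X/∼, compute π^{-1}(V) ⊆ X and check whether π^{-1}(V) ∈ τ. V is open in τ_Q iff π^{-1}(V) ∈ τ.
  V = {}: π^{-1}(V) = ∅ ∈ τ ✓.
  V = {[α=γ]}: π^{-1}(V) = {α, γ} ∉ τ ✗.
  V = {[β]}: π^{-1}(V) = {β} ∉ τ ✗.
  V = {[α=γ], [β]}: π^{-1}(V) = {α, β, γ} ∈ τ ✓.
  V = {[δ]}: π^{-1}(V) = {δ} ∈ τ ✓.
  V = {[α=γ], [δ]}: π^{-1}(V) = {α, γ, δ} ∉ τ ✗.
  V = {[β], [δ]}: π^{-1}(V) = {β, δ} ∉ τ ✗.
  V = {[α=γ], [β], [δ]}: π^{-1}(V) = {α, β, γ, δ} ∈ τ ✓.
  V = {[ε]}: π^{-1}(V) = {ε} ∉ τ ✗.
  V = {[α=γ], [ε]}: π^{-1}(V) = {α, γ, ε} ∉ τ ✗.
  V = {[β], [ε]}: π^{-1}(V) = {β, ε} ∉ τ ✗.
  V = {[α=γ], [β], [ε]}: π^{-1}(V) = {α, β, γ, ε} ∉ τ ✗.
  V = {[δ], [ε]}: π^{-1}(V) = {δ, ε} ∉ τ ✗.
  V = {[α=γ], [δ], [ε]}: π^{-1}(V) = {α, γ, δ, ε} ∉ τ ✗.
  V = {[β], [δ], [ε]}: π^{-1}(V) = {β, δ, ε} ∉ τ ✗.
  V = {[α=γ], [β], [δ], [ε]}: π^{-1}(V) = {α, β, γ, δ, ε} ∈ τ ✓.
Open sets in the quotient: τ_Q = {{}, {[α=γ], [β]}, {[δ]}, {[α=γ], [β], [δ]}, {[α=γ], [β], [δ], [ε]}} (5 elements).


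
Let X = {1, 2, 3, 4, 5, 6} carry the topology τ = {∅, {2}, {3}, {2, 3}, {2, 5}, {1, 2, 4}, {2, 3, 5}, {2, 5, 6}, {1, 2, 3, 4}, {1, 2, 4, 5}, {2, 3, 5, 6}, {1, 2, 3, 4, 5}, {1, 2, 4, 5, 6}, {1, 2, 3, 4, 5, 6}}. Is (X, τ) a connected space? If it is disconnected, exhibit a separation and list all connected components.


(X, τ) is disconnected; components = [{3}, {1, 2, 4, 5, 6}].

Find clopen sets (U ∈ τ with X ∖ U ∈ τ):
  U = ∅, X ∖ U = {1, 2, 3, 4, 5, 6} — both open, so U is clopen.
  U = {3}, X ∖ U = {1, 2, 4, 5, 6} — both open, so U is clopen.
  U = {1, 2, 4, 5, 6}, X ∖ U = {3} — both open, so U is clopen.
  U = {1, 2, 3, 4, 5, 6}, X ∖ U = ∅ — both open, so U is clopen.
Nontrivial clopen(s) exist: e.g. {3}. So (X, τ) is disconnected.
Compute connected components by grouping points that agree on all clopens:
  component: {3}
  component: {1, 2, 4, 5, 6}


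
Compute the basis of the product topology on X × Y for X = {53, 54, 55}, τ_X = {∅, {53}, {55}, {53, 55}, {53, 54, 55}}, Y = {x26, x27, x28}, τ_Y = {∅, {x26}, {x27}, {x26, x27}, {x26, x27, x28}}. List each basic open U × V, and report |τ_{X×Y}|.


Basis B = {∅ × ∅, {53} × {x26}, {53} × {x27}, {55} × {x26}, {55} × {x27}, {53} × {x26, x27}, {53, 55} × {x26}, {53, 55} × {x27}, {55} × {x26, x27}, {53} × {x26, x27, x28}, {53, 54, 55} × {x26}, {53, 54, 55} × {x27}, {55} × {x26, x27, x28}, {53, 55} × {x26, x27}, {53, 55} × {x26, x27, x28}, {53, 54, 55} × {x26, x27}, {53, 54, 55} × {x26, x27, x28}}; |τ_{X×Y}| = 48.

Enumerate products U × V with U ∈ τ_X, V ∈ τ_Y (deduplicated):
  ∅ × ∅ = {} (∅)
  {53} × {x26} = {(53,x26)}
  {53} × {x27} = {(53,x27)}
  {55} × {x26} = {(55,x26)}
  {55} × {x27} = {(55,x27)}
  {53} × {x26, x27} = {(53,x26), (53,x27)}
  {53, 55} × {x26} = {(53,x26), (55,x26)}
  {53, 55} × {x27} = {(53,x27), (55,x27)}
  {55} × {x26, x27} = {(55,x26), (55,x27)}
  {53} × {x26, x27, x28} = {(53,x26), (53,x27), (53,x28)}
  {53, 54, 55} × {x26} = {(53,x26), (54,x26), (55,x26)}
  {53, 54, 55} × {x27} = {(53,x27), (54,x27), (55,x27)}
  {55} × {x26, x27, x28} = {(55,x26), (55,x27), (55,x28)}
  {53, 55} × {x26, x27} = {(53,x26), (53,x27), (55,x26), (55,x27)}
  {53, 55} × {x26, x27, x28} = {(53,x26), (53,x27), (53,x28), (55,x26), (55,x27), (55,x28)}
  {53, 54, 55} × {x26, x27} = {(53,x26), (53,x27), (54,x26), (54,x27), (55,x26), (55,x27)}
  {53, 54, 55} × {x26, x27, x28} = {(53,x26), (53,x27), (53,x28), (54,x26), (54,x27), (54,x28), (55,x26), (55,x27), (55,x28)}
These 17 distinct sets form the basis B.
Close under arbitrary unions to get τ_{X×Y}; counting gives |τ_{X×Y}| = 48.


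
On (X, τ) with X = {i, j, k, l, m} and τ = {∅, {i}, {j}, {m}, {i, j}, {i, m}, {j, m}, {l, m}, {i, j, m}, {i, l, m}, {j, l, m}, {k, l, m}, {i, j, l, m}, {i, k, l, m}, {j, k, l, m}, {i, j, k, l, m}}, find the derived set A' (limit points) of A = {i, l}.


A' = {k}

For each x ∈ X, list the open sets U ∈ τ with x ∈ U, then check whether U ∩ (A ∖ {x}) ≠ ∅ for every such U.
  x = i: open {i} ∋ x has {i} ∩ (A ∖ {i}) = ∅, so x is NOT a limit point.
  x = j: open {j} ∋ x has {j} ∩ (A ∖ {j}) = ∅, so x is NOT a limit point.
  x = k: opens ∋ x are {k, l, m}, {i, k, l, m}, {j, k, l, m}, {i, j, k, l, m}; each meets A ∖ {k}, so x IS a limit point.
  x = l: open {l, m} ∋ x has {l, m} ∩ (A ∖ {l}) = ∅, so x is NOT a limit point.
  x = m: open {m} ∋ x has {m} ∩ (A ∖ {m}) = ∅, so x is NOT a limit point.
Collecting: A' = {k}.


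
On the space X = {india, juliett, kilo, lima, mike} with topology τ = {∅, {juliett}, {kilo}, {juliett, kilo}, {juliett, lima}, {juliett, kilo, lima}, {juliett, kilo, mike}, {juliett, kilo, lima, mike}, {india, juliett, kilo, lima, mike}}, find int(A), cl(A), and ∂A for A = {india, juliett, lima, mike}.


int(A) = {juliett, lima}, cl(A) = {india, juliett, lima, mike}, ∂A = {india, mike}.

Closed sets in (X, τ) are complements of opens:
  closed(X, τ) = {∅, {india}, {india, lima}, {india, mike}, {india, kilo, mike}, {india, lima, mike}, {india, juliett, lima, mike}, {india, kilo, lima, mike}, {india, juliett, kilo, lima, mike}}.
int(A) = ⋃ {U ∈ τ : U ⊆ A}. Opens contained in A: ∅, {juliett}, {juliett, lima}.
Taking the union of these: int(A) = {juliett, lima}.
cl(A) = ⋂ {C closed : A ⊆ C}. Closed sets containing A: {india, juliett, lima, mike}, {india, juliett, kilo, lima, mike}.
Intersecting these: cl(A) = {india, juliett, lima, mike}.
∂A = cl(A) ∖ int(A) = {india, juliett, lima, mike} ∖ {juliett, lima} = {india, mike}.


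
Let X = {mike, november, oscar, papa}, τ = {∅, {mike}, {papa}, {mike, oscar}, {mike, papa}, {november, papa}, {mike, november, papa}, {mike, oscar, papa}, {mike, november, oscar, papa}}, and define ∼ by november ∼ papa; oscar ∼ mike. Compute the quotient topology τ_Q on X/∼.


X/∼ = {[mike=oscar], [november=papa]}; |τ_Q| = 4.

Equivalence classes: [mike=oscar], [november=papa].
Quotient map π: X → X/∼ sends mike ↦ [mike=oscar], november ↦ [november=papa], oscar ↦ [mike=oscar], papa ↦ [november=papa].
For each subset V ⊆ X/∼, compute π^{-1}(V) ⊆ X and check whether π^{-1}(V) ∈ τ. V is open in τ_Q iff π^{-1}(V) ∈ τ.
  V = {}: π^{-1}(V) = ∅ ∈ τ ✓.
  V = {[mike=oscar]}: π^{-1}(V) = {mike, oscar} ∈ τ ✓.
  V = {[november=papa]}: π^{-1}(V) = {november, papa} ∈ τ ✓.
  V = {[mike=oscar], [november=papa]}: π^{-1}(V) = {mike, november, oscar, papa} ∈ τ ✓.
Open sets in the quotient: τ_Q = {{}, {[mike=oscar]}, {[november=papa]}, {[mike=oscar], [november=papa]}} (4 elements).


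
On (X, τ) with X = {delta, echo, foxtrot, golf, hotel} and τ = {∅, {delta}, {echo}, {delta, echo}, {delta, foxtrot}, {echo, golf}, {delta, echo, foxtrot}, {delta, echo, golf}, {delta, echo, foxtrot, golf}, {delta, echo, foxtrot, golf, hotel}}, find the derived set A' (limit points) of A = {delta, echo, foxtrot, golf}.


A' = {foxtrot, golf, hotel}

For each x ∈ X, list the open sets U ∈ τ with x ∈ U, then check whether U ∩ (A ∖ {x}) ≠ ∅ for every such U.
  x = delta: open {delta} ∋ x has {delta} ∩ (A ∖ {delta}) = ∅, so x is NOT a limit point.
  x = echo: open {echo} ∋ x has {echo} ∩ (A ∖ {echo}) = ∅, so x is NOT a limit point.
  x = foxtrot: opens ∋ x are {delta, foxtrot}, {delta, echo, foxtrot}, {delta, echo, foxtrot, golf}, {delta, echo, foxtrot, golf, hotel}; each meets A ∖ {foxtrot}, so x IS a limit point.
  x = golf: opens ∋ x are {echo, golf}, {delta, echo, golf}, {delta, echo, foxtrot, golf}, {delta, echo, foxtrot, golf, hotel}; each meets A ∖ {golf}, so x IS a limit point.
  x = hotel: opens ∋ x are {delta, echo, foxtrot, golf, hotel}; each meets A ∖ {hotel}, so x IS a limit point.
Collecting: A' = {foxtrot, golf, hotel}.


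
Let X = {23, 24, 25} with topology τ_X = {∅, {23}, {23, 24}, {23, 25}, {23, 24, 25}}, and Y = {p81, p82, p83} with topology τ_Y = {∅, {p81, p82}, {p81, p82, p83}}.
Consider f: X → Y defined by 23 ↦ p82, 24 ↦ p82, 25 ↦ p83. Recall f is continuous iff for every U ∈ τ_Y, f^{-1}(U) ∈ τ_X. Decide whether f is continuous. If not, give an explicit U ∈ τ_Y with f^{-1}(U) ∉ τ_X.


f IS continuous.

Compute f^{-1}(U) for each U ∈ τ_Y:
  U = ∅: f^{-1}(U) = ∅ ∈ τ_X ✓.
  U = {p81, p82}: f^{-1}(U) = {23, 24} ∈ τ_X ✓.
  U = {p81, p82, p83}: f^{-1}(U) = {23, 24, 25} ∈ τ_X ✓.
Every preimage lies in τ_X, so f IS continuous.


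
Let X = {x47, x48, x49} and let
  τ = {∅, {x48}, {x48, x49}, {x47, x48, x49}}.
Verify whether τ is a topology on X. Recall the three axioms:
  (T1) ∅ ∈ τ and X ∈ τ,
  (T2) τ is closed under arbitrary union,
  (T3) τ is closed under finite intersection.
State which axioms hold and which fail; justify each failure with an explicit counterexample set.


τ IS a topology on X.

Axiom (T1): ∅ ∈ τ? Yes; X ∈ τ? Yes.
Axiom (T2/T3): check pairwise unions and intersections of members of τ.
All pairwise intersections and unions checked — each lies in τ. Therefore τ satisfies (T1), (T2), (T3): it IS a topology on X.


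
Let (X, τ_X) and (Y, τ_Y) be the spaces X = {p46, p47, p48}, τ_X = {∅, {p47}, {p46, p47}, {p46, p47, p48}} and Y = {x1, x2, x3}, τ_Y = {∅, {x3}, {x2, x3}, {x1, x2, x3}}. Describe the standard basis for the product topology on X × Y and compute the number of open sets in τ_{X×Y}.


Basis B = {∅ × ∅, {p47} × {x3}, {p46, p47} × {x3}, {p47} × {x2, x3}, {p46, p47, p48} × {x3}, {p47} × {x1, x2, x3}, {p46, p47} × {x2, x3}, {p46, p47} × {x1, x2, x3}, {p46, p47, p48} × {x2, x3}, {p46, p47, p48} × {x1, x2, x3}}; |τ_{X×Y}| = 20.

Enumerate products U × V with U ∈ τ_X, V ∈ τ_Y (deduplicated):
  ∅ × ∅ = {} (∅)
  {p47} × {x3} = {(p47,x3)}
  {p46, p47} × {x3} = {(p46,x3), (p47,x3)}
  {p47} × {x2, x3} = {(p47,x2), (p47,x3)}
  {p46, p47, p48} × {x3} = {(p46,x3), (p47,x3), (p48,x3)}
  {p47} × {x1, x2, x3} = {(p47,x1), (p47,x2), (p47,x3)}
  {p46, p47} × {x2, x3} = {(p46,x2), (p46,x3), (p47,x2), (p47,x3)}
  {p46, p47} × {x1, x2, x3} = {(p46,x1), (p46,x2), (p46,x3), (p47,x1), (p47,x2), (p47,x3)}
  {p46, p47, p48} × {x2, x3} = {(p46,x2), (p46,x3), (p47,x2), (p47,x3), (p48,x2), (p48,x3)}
  {p46, p47, p48} × {x1, x2, x3} = {(p46,x1), (p46,x2), (p46,x3), (p47,x1), (p47,x2), (p47,x3), (p48,x1), (p48,x2), (p48,x3)}
These 10 distinct sets form the basis B.
Close under arbitrary unions to get τ_{X×Y}; counting gives |τ_{X×Y}| = 20.


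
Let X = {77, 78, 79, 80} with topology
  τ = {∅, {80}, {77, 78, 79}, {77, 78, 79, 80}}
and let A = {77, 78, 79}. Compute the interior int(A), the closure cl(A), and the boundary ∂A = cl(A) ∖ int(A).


int(A) = {77, 78, 79}, cl(A) = {77, 78, 79}, ∂A = ∅.

Closed sets in (X, τ) are complements of opens:
  closed(X, τ) = {∅, {80}, {77, 78, 79}, {77, 78, 79, 80}}.
int(A) = ⋃ {U ∈ τ : U ⊆ A}. Opens contained in A: ∅, {77, 78, 79}.
Taking the union of these: int(A) = {77, 78, 79}.
cl(A) = ⋂ {C closed : A ⊆ C}. Closed sets containing A: {77, 78, 79}, {77, 78, 79, 80}.
Intersecting these: cl(A) = {77, 78, 79}.
∂A = cl(A) ∖ int(A) = {77, 78, 79} ∖ {77, 78, 79} = ∅.


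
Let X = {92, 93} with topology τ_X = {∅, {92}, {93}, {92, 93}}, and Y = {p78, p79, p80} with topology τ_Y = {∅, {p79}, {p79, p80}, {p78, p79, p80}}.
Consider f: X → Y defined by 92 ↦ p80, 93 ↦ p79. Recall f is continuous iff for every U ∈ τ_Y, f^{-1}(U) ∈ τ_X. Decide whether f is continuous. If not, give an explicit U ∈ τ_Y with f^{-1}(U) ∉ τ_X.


f IS continuous.

Compute f^{-1}(U) for each U ∈ τ_Y:
  U = ∅: f^{-1}(U) = ∅ ∈ τ_X ✓.
  U = {p79}: f^{-1}(U) = {93} ∈ τ_X ✓.
  U = {p79, p80}: f^{-1}(U) = {92, 93} ∈ τ_X ✓.
  U = {p78, p79, p80}: f^{-1}(U) = {92, 93} ∈ τ_X ✓.
Every preimage lies in τ_X, so f IS continuous.


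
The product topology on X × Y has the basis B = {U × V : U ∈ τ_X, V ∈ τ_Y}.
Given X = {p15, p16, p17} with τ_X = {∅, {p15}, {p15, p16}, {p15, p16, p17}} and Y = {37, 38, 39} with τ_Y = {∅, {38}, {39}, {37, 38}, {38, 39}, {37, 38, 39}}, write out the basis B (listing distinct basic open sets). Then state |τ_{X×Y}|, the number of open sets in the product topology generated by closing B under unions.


Basis B = {∅ × ∅, {p15} × {38}, {p15} × {39}, {p15} × {37, 38}, {p15} × {38, 39}, {p15, p16} × {38}, {p15, p16} × {39}, {p15} × {37, 38, 39}, {p15, p16, p17} × {38}, {p15, p16, p17} × {39}, {p15, p16} × {37, 38}, {p15, p16} × {38, 39}, {p15, p16} × {37, 38, 39}, {p15, p16, p17} × {37, 38}, {p15, p16, p17} × {38, 39}, {p15, p16, p17} × {37, 38, 39}}; |τ_{X×Y}| = 40.

Enumerate products U × V with U ∈ τ_X, V ∈ τ_Y (deduplicated):
  ∅ × ∅ = {} (∅)
  {p15} × {38} = {(p15,38)}
  {p15} × {39} = {(p15,39)}
  {p15} × {37, 38} = {(p15,37), (p15,38)}
  {p15} × {38, 39} = {(p15,38), (p15,39)}
  {p15, p16} × {38} = {(p15,38), (p16,38)}
  {p15, p16} × {39} = {(p15,39), (p16,39)}
  {p15} × {37, 38, 39} = {(p15,37), (p15,38), (p15,39)}
  {p15, p16, p17} × {38} = {(p15,38), (p16,38), (p17,38)}
  {p15, p16, p17} × {39} = {(p15,39), (p16,39), (p17,39)}
  {p15, p16} × {37, 38} = {(p15,37), (p15,38), (p16,37), (p16,38)}
  {p15, p16} × {38, 39} = {(p15,38), (p15,39), (p16,38), (p16,39)}
  {p15, p16} × {37, 38, 39} = {(p15,37), (p15,38), (p15,39), (p16,37), (p16,38), (p16,39)}
  {p15, p16, p17} × {37, 38} = {(p15,37), (p15,38), (p16,37), (p16,38), (p17,37), (p17,38)}
  {p15, p16, p17} × {38, 39} = {(p15,38), (p15,39), (p16,38), (p16,39), (p17,38), (p17,39)}
  {p15, p16, p17} × {37, 38, 39} = {(p15,37), (p15,38), (p15,39), (p16,37), (p16,38), (p16,39), (p17,37), (p17,38), (p17,39)}
These 16 distinct sets form the basis B.
Close under arbitrary unions to get τ_{X×Y}; counting gives |τ_{X×Y}| = 40.


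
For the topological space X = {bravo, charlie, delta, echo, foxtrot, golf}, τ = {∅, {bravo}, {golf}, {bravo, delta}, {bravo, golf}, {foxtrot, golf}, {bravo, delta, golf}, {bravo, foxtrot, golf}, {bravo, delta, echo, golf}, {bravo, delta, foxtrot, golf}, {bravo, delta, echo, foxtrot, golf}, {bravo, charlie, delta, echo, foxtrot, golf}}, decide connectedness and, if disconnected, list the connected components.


(X, τ) is connected.

Find clopen sets (U ∈ τ with X ∖ U ∈ τ):
  U = ∅, X ∖ U = {bravo, charlie, delta, echo, foxtrot, golf} — both open, so U is clopen.
  U = {bravo, charlie, delta, echo, foxtrot, golf}, X ∖ U = ∅ — both open, so U is clopen.
Only trivial clopens (∅ and X) exist, so (X, τ) is connected.
Compute connected components by grouping points that agree on all clopens:
  component: {bravo, charlie, delta, echo, foxtrot, golf}


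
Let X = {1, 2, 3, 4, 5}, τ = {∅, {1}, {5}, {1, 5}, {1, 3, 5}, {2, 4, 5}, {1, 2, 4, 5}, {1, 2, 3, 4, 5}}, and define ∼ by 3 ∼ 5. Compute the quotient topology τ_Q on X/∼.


X/∼ = {[1], [2], [3=5], [4]}; |τ_Q| = 4.

Equivalence classes: [1], [2], [3=5], [4].
Quotient map π: X → X/∼ sends 1 ↦ [1], 2 ↦ [2], 3 ↦ [3=5], 4 ↦ [4], 5 ↦ [3=5].
For each subset V ⊆ X/∼, compute π^{-1}(V) ⊆ X and check whether π^{-1}(V) ∈ τ. V is open in τ_Q iff π^{-1}(V) ∈ τ.
  V = {}: π^{-1}(V) = ∅ ∈ τ ✓.
  V = {[1]}: π^{-1}(V) = {1} ∈ τ ✓.
  V = {[2]}: π^{-1}(V) = {2} ∉ τ ✗.
  V = {[1], [2]}: π^{-1}(V) = {1, 2} ∉ τ ✗.
  V = {[3=5]}: π^{-1}(V) = {3, 5} ∉ τ ✗.
  V = {[1], [3=5]}: π^{-1}(V) = {1, 3, 5} ∈ τ ✓.
  V = {[2], [3=5]}: π^{-1}(V) = {2, 3, 5} ∉ τ ✗.
  V = {[1], [2], [3=5]}: π^{-1}(V) = {1, 2, 3, 5} ∉ τ ✗.
  V = {[4]}: π^{-1}(V) = {4} ∉ τ ✗.
  V = {[1], [4]}: π^{-1}(V) = {1, 4} ∉ τ ✗.
  V = {[2], [4]}: π^{-1}(V) = {2, 4} ∉ τ ✗.
  V = {[1], [2], [4]}: π^{-1}(V) = {1, 2, 4} ∉ τ ✗.
  V = {[3=5], [4]}: π^{-1}(V) = {3, 4, 5} ∉ τ ✗.
  V = {[1], [3=5], [4]}: π^{-1}(V) = {1, 3, 4, 5} ∉ τ ✗.
  V = {[2], [3=5], [4]}: π^{-1}(V) = {2, 3, 4, 5} ∉ τ ✗.
  V = {[1], [2], [3=5], [4]}: π^{-1}(V) = {1, 2, 3, 4, 5} ∈ τ ✓.
Open sets in the quotient: τ_Q = {{}, {[1]}, {[1], [3=5]}, {[1], [2], [3=5], [4]}} (4 elements).


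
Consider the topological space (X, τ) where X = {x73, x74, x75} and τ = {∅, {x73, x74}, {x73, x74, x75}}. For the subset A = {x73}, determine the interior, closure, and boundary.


int(A) = ∅, cl(A) = {x73, x74, x75}, ∂A = {x73, x74, x75}.

Closed sets in (X, τ) are complements of opens:
  closed(X, τ) = {∅, {x75}, {x73, x74, x75}}.
int(A) = ⋃ {U ∈ τ : U ⊆ A}. Opens contained in A: ∅.
Taking the union of these: int(A) = ∅.
cl(A) = ⋂ {C closed : A ⊆ C}. Closed sets containing A: {x73, x74, x75}.
Intersecting these: cl(A) = {x73, x74, x75}.
∂A = cl(A) ∖ int(A) = {x73, x74, x75} ∖ ∅ = {x73, x74, x75}.


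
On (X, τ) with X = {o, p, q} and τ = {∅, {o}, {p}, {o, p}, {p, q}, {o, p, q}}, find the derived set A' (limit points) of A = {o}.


A' = ∅

For each x ∈ X, list the open sets U ∈ τ with x ∈ U, then check whether U ∩ (A ∖ {x}) ≠ ∅ for every such U.
  x = o: open {o} ∋ x has {o} ∩ (A ∖ {o}) = ∅, so x is NOT a limit point.
  x = p: open {p} ∋ x has {p} ∩ (A ∖ {p}) = ∅, so x is NOT a limit point.
  x = q: open {p, q} ∋ x has {p, q} ∩ (A ∖ {q}) = ∅, so x is NOT a limit point.
Collecting: A' = ∅.
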